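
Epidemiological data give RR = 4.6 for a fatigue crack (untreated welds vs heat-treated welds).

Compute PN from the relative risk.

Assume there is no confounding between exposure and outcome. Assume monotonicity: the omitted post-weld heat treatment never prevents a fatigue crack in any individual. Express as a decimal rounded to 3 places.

Under exogeneity and monotonicity, PN = (RR − 1) / RR = 1 − 1/RR.
PN = (4.6 − 1) / 4.6 = 3.6 / 4.6 ≈ 0.7826

PN ≈ 0.783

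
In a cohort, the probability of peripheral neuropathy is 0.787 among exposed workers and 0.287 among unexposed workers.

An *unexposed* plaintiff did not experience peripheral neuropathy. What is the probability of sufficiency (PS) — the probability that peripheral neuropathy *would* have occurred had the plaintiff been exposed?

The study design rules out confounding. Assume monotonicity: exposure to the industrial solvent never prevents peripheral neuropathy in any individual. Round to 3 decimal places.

PS ≈ 0.701

Let p₁ = 0.787, p₀ = 0.287.
Under exogeneity and monotonicity, PS = (p₁ − p₀) / (1 − p₀).
PS = (0.787 − 0.287) / (1 − 0.287) = 0.5 / 0.713 ≈ 0.7013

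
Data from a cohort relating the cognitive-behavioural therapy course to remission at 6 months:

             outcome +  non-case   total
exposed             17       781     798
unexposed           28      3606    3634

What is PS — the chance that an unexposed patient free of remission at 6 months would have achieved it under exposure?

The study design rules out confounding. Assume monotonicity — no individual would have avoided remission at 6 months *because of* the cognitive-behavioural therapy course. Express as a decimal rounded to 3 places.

p₁ = P(outcome | exposed) = 17/798 = 0.021303
p₀ = P(outcome | unexposed) = 28/3634 = 0.007705
Under exogeneity and monotonicity, PS = (p₁ − p₀) / (1 − p₀).
PS = (0.021303 − 0.007705) / (1 − 0.007705) = 0.013598 / 0.99229 ≈ 0.0137

PS ≈ 0.014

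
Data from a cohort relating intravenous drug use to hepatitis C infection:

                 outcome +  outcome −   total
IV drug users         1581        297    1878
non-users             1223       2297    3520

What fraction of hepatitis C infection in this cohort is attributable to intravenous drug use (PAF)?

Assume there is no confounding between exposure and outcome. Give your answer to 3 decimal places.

PAF ≈ 0.331

p₁ = P(outcome | exposed) = 1581/1878 = 0.84185
p₀ = P(outcome | unexposed) = 1223/3520 = 0.34744
Exposure prevalence π = 1878/5398 = 0.34791; overall risk P(Y=1) = 0.51945.
Under exogeneity, PAF = [P(Y=1) − p₀]/P(Y=1).
PAF = (0.51945 − 0.34744) / 0.51945 ≈ 0.3311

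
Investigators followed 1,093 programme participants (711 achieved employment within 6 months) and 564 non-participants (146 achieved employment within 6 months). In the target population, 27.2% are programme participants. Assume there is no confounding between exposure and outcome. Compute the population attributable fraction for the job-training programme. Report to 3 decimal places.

PAF ≈ 0.292

p₁ = P(outcome | exposed) = 711/1093 = 0.6505
p₀ = P(outcome | unexposed) = 146/564 = 0.25887
Overall risk P(Y=1) = π·p₁ + (1−π)·p₀ = 0.272×0.6505 + 0.728×0.25887 = 0.36539.
Under exogeneity, PAF = [P(Y=1) − p₀] / P(Y=1).
PAF = (0.36539 − 0.25887) / 0.36539 ≈ 0.2915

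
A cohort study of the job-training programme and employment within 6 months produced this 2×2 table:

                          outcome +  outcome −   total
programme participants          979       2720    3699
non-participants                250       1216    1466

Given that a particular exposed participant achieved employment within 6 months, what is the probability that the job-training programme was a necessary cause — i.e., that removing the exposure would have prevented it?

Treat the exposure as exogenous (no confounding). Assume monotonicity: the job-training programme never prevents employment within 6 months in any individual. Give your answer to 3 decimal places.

p₁ = P(outcome | exposed) = 979/3699 = 0.26467
p₀ = P(outcome | unexposed) = 250/1466 = 0.17053
Under exogeneity and monotonicity, PN = (p₁ − p₀) / p₁.
PN = (0.26467 − 0.17053) / 0.26467 = 0.094134 / 0.26467 ≈ 0.3557

PN ≈ 0.356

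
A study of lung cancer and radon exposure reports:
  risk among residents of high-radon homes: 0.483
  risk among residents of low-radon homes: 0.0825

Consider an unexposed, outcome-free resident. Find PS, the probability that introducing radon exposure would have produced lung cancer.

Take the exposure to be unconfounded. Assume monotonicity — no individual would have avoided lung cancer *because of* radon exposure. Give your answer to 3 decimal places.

Let p₁ = 0.483, p₀ = 0.0825.
Under exogeneity and monotonicity, PS = (p₁ − p₀) / (1 − p₀).
PS = (0.483 − 0.0825) / (1 − 0.0825) = 0.4005 / 0.9175 ≈ 0.4365

PS ≈ 0.437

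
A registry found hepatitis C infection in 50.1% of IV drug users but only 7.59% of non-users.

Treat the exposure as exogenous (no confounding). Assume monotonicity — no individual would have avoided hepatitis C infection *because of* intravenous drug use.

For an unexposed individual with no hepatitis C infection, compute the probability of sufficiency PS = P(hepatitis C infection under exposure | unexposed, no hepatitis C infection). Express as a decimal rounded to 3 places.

PS ≈ 0.460

p₁ = 0.501, p₀ = 0.0759.
Under exogeneity and monotonicity, PS = (p₁ − p₀) / (1 − p₀).
PS = (0.501 − 0.0759) / (1 − 0.0759) = 0.4251 / 0.9241 ≈ 0.4600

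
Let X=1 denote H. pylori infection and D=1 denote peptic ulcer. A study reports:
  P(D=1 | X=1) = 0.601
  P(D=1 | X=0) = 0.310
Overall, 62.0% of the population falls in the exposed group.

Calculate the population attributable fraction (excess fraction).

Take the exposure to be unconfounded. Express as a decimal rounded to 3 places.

PAF ≈ 0.368

Let p₁ = 0.601, p₀ = 0.31.
Overall risk P(Y=1) = π·p₁ + (1−π)·p₀ = 0.62×0.601 + 0.38×0.31 = 0.49042.
Under exogeneity, PAF = [P(Y=1) − p₀] / P(Y=1).
PAF = (0.49042 − 0.31) / 0.49042 ≈ 0.3679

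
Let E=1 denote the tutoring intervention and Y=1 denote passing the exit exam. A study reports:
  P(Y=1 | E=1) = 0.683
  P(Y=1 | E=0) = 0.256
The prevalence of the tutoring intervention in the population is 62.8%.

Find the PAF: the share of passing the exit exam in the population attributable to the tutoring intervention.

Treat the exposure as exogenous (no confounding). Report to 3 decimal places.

PAF ≈ 0.512

Let p₁ = 0.683, p₀ = 0.256.
Overall risk P(Y=1) = π·p₁ + (1−π)·p₀ = 0.628×0.683 + 0.372×0.256 = 0.52416.
Under exogeneity, PAF = [P(Y=1) − p₀] / P(Y=1).
PAF = (0.52416 − 0.256) / 0.52416 ≈ 0.5116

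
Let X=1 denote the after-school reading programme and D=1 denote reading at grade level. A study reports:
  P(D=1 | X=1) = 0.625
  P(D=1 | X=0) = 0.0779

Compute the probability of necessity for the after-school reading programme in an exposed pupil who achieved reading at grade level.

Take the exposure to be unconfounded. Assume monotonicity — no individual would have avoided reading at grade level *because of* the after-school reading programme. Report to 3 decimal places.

PN ≈ 0.875

Let p₁ = 0.625, p₀ = 0.0779.
Under exogeneity and monotonicity, PN = (p₁ − p₀) / p₁.
PN = (0.625 − 0.0779) / 0.625 = 0.5471 / 0.625 ≈ 0.8754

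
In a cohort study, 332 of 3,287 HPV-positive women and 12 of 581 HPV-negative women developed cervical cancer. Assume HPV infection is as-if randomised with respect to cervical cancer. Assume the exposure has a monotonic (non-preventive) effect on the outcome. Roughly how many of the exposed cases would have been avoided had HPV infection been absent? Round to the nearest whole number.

p₁ = P(outcome | exposed) = 332/3287 = 0.101
p₀ = P(outcome | unexposed) = 12/581 = 0.020654
PN = (p₁ − p₀)/p₁ = (0.101 − 0.020654) / 0.101 ≈ 0.79551.
Attributable cases ≈ PN × (exposed cases) = 0.79551 × 332 ≈ 264.11.

about 264 cases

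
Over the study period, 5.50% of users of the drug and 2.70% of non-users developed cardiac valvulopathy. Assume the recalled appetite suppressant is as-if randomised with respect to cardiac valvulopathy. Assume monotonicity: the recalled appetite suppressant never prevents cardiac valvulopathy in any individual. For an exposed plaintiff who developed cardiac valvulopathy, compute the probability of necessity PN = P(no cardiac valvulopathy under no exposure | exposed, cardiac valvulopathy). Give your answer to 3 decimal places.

PN ≈ 0.509

p₁ = 0.055, p₀ = 0.027.
Under exogeneity and monotonicity, PN = (p₁ − p₀) / p₁.
PN = (0.055 − 0.027) / 0.055 = 0.028 / 0.055 ≈ 0.5091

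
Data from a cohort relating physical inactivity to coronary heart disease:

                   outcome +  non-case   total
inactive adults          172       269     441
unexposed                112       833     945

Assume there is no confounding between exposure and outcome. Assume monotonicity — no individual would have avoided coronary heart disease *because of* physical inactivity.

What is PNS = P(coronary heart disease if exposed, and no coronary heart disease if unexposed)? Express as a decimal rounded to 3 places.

PNS ≈ 0.272

p₁ = P(outcome | exposed) = 172/441 = 0.39002
p₀ = P(outcome | unexposed) = 112/945 = 0.11852
Under exogeneity and monotonicity, PNS = p₁ − p₀.
PNS = 0.39002 − 0.11852 = 0.2715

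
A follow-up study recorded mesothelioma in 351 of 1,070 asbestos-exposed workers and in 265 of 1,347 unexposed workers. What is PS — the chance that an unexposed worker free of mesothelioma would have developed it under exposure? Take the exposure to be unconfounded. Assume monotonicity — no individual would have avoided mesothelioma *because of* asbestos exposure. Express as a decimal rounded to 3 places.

PS ≈ 0.163

p₁ = P(outcome | exposed) = 351/1070 = 0.32804
p₀ = P(outcome | unexposed) = 265/1347 = 0.19673
Under exogeneity and monotonicity, PS = (p₁ − p₀) / (1 − p₀).
PS = (0.32804 − 0.19673) / (1 − 0.19673) = 0.1313 / 0.80327 ≈ 0.1635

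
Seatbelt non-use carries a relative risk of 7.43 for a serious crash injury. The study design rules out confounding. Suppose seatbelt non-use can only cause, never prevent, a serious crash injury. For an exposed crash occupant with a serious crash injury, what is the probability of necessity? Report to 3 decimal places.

Under exogeneity and monotonicity, PN = (RR − 1) / RR = 1 − 1/RR.
PN = (7.43 − 1) / 7.43 = 6.43 / 7.43 ≈ 0.8654

PN ≈ 0.865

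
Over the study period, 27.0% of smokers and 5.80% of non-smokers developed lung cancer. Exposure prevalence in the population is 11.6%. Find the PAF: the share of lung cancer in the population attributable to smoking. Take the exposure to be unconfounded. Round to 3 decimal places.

p₁ = 0.27, p₀ = 0.058.
Overall risk P(Y=1) = π·p₁ + (1−π)·p₀ = 0.116×0.27 + 0.884×0.058 = 0.082592.
Under exogeneity, PAF = [P(Y=1) − p₀] / P(Y=1).
PAF = (0.082592 − 0.058) / 0.082592 ≈ 0.2978

PAF ≈ 0.298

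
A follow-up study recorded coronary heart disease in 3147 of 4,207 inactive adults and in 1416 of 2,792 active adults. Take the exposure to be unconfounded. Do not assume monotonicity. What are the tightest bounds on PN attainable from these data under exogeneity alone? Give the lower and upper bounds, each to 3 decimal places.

p₁ = P(outcome | exposed) = 3147/4207 = 0.74804
p₀ = P(outcome | unexposed) = 1416/2792 = 0.50716
Under exogeneity alone the bounds on PN are max{0,(p₁−p₀)/p₁} ≤ PN ≤ min{1,(1−p₀)/p₁}.
  lower = (p₁ − p₀)/p₁ = 0.24088 / 0.74804 ≈ 0.3220
  upper = min{1, (1 − p₀)/p₁} = 0.49284 / 0.74804 ≈ 0.6588

0.322 ≤ PN ≤ 0.659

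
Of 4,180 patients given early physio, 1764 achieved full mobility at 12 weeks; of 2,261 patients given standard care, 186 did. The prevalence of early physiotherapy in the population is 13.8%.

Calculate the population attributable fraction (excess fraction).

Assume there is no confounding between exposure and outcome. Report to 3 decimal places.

PAF ≈ 0.363

p₁ = P(outcome | exposed) = 1764/4180 = 0.42201
p₀ = P(outcome | unexposed) = 186/2261 = 0.082264
Overall risk P(Y=1) = π·p₁ + (1−π)·p₀ = 0.138×0.42201 + 0.862×0.082264 = 0.12915.
Under exogeneity, PAF = [P(Y=1) − p₀] / P(Y=1).
PAF = (0.12915 − 0.082264) / 0.12915 ≈ 0.3630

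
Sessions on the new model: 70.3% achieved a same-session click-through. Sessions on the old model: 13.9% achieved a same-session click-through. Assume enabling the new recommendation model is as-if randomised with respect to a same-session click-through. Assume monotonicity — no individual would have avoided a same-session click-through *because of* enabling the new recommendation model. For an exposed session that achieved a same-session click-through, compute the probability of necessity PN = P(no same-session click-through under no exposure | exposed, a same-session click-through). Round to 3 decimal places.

p₁ = 0.703, p₀ = 0.139.
Under exogeneity and monotonicity, PN = (p₁ − p₀) / p₁.
PN = (0.703 − 0.139) / 0.703 = 0.564 / 0.703 ≈ 0.8023

PN ≈ 0.802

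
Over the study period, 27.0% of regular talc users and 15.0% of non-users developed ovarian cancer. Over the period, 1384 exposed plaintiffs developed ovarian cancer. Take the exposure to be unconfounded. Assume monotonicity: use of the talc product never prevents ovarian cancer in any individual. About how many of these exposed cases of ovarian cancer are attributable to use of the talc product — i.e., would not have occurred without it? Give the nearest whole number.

p₁ = 0.27, p₀ = 0.15.
PN = (p₁ − p₀)/p₁ = (0.27 − 0.15) / 0.27 ≈ 0.44444.
Attributable cases ≈ PN × (exposed cases) = 0.44444 × 1384 ≈ 615.11.

about 615 cases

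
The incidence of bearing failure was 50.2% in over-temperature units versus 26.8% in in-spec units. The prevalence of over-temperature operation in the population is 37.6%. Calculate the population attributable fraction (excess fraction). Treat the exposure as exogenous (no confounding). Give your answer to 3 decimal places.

PAF ≈ 0.247

p₁ = 0.502, p₀ = 0.268.
Overall risk P(Y=1) = π·p₁ + (1−π)·p₀ = 0.376×0.502 + 0.624×0.268 = 0.35598.
Under exogeneity, PAF = [P(Y=1) − p₀] / P(Y=1).
PAF = (0.35598 − 0.268) / 0.35598 ≈ 0.2472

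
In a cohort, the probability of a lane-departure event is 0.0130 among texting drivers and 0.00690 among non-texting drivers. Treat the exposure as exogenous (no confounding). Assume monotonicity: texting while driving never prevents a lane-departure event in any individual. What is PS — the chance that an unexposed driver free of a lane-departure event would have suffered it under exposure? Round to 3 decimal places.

Let p₁ = 0.013, p₀ = 0.0069.
Under exogeneity and monotonicity, PS = (p₁ − p₀) / (1 − p₀).
PS = (0.013 − 0.0069) / (1 − 0.0069) = 0.0061 / 0.9931 ≈ 0.0061

PS ≈ 0.006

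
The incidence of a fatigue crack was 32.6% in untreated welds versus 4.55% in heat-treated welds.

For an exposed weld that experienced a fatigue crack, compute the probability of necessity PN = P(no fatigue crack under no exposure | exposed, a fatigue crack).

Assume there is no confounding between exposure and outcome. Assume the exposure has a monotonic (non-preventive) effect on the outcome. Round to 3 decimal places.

p₁ = 0.326, p₀ = 0.0455.
Under exogeneity and monotonicity, PN = (p₁ − p₀) / p₁.
PN = (0.326 − 0.0455) / 0.326 = 0.2805 / 0.326 ≈ 0.8604

PN ≈ 0.860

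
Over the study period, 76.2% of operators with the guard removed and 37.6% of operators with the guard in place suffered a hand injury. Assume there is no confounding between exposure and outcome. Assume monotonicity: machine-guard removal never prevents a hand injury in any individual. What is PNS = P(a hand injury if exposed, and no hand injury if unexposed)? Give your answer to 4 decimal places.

p₁ = 0.762, p₀ = 0.376.
Under exogeneity and monotonicity, PNS = p₁ − p₀.
PNS = 0.762 − 0.376 = 0.386

PNS ≈ 0.3860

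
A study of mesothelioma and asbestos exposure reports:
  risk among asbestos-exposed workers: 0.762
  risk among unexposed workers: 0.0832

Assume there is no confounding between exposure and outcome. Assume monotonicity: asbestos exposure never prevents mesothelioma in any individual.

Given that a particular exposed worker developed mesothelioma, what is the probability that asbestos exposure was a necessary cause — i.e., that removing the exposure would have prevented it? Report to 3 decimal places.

Let p₁ = 0.762, p₀ = 0.0832.
Under exogeneity and monotonicity, PN = (p₁ − p₀) / p₁.
PN = (0.762 − 0.0832) / 0.762 = 0.6788 / 0.762 ≈ 0.8908

PN ≈ 0.891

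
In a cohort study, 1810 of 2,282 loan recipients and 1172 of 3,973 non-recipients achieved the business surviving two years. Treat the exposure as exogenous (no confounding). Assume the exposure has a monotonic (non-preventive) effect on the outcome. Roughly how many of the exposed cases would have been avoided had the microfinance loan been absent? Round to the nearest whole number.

about 1137 cases

p₁ = P(outcome | exposed) = 1810/2282 = 0.79316
p₀ = P(outcome | unexposed) = 1172/3973 = 0.29499
PN = (p₁ − p₀)/p₁ = (0.79316 − 0.29499) / 0.79316 ≈ 0.62808.
Attributable cases ≈ PN × (exposed cases) = 0.62808 × 1810 ≈ 1136.83.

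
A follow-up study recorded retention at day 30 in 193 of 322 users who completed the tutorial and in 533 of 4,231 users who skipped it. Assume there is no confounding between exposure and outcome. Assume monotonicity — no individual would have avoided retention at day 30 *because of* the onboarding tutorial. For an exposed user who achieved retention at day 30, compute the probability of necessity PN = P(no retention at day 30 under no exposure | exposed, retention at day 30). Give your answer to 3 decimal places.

PN ≈ 0.790

p₁ = P(outcome | exposed) = 193/322 = 0.59938
p₀ = P(outcome | unexposed) = 533/4231 = 0.12597
Under exogeneity and monotonicity, PN = (p₁ − p₀) / p₁.
PN = (0.59938 − 0.12597) / 0.59938 = 0.4734 / 0.59938 ≈ 0.7898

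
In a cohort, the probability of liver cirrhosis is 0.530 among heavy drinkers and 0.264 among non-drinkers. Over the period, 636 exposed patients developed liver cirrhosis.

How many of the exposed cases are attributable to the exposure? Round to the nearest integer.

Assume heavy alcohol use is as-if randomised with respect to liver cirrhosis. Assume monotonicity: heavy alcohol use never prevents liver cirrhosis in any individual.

about 319 cases

Let p₁ = 0.53, p₀ = 0.264.
PN = (p₁ − p₀)/p₁ = (0.53 − 0.264) / 0.53 ≈ 0.50189.
Attributable cases ≈ PN × (exposed cases) = 0.50189 × 636 ≈ 319.20.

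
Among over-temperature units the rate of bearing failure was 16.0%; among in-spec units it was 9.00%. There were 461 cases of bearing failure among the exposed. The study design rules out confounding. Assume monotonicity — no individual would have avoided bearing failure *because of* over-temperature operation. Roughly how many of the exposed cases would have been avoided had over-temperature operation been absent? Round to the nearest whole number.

p₁ = 0.16, p₀ = 0.09.
PN = (p₁ − p₀)/p₁ = (0.16 − 0.09) / 0.16 ≈ 0.43750.
Attributable cases ≈ PN × (exposed cases) = 0.43750 × 461 ≈ 201.69.

about 202 cases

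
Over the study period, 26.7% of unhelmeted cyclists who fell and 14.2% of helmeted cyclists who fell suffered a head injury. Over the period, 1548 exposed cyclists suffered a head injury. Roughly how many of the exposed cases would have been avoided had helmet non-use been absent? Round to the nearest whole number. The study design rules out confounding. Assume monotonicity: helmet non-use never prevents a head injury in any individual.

p₁ = 0.267, p₀ = 0.142.
PN = (p₁ − p₀)/p₁ = (0.267 − 0.142) / 0.267 ≈ 0.46816.
Attributable cases ≈ PN × (exposed cases) = 0.46816 × 1548 ≈ 724.72.

about 725 cases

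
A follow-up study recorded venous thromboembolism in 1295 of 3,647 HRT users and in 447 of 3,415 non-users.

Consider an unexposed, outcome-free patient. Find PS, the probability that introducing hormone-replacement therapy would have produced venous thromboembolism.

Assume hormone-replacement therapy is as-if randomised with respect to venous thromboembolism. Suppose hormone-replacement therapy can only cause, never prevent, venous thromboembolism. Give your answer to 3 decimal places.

p₁ = P(outcome | exposed) = 1295/3647 = 0.35509
p₀ = P(outcome | unexposed) = 447/3415 = 0.13089
Under exogeneity and monotonicity, PS = (p₁ − p₀) / (1 − p₀).
PS = (0.35509 − 0.13089) / (1 − 0.13089) = 0.22419 / 0.86911 ≈ 0.2580

PS ≈ 0.258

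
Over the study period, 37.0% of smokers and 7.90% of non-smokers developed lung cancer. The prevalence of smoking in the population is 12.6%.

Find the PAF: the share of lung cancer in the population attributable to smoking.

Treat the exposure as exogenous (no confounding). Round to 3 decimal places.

p₁ = 0.37, p₀ = 0.079.
Overall risk P(Y=1) = π·p₁ + (1−π)·p₀ = 0.126×0.37 + 0.874×0.079 = 0.11567.
Under exogeneity, PAF = [P(Y=1) − p₀] / P(Y=1).
PAF = (0.11567 − 0.079) / 0.11567 ≈ 0.3170

PAF ≈ 0.317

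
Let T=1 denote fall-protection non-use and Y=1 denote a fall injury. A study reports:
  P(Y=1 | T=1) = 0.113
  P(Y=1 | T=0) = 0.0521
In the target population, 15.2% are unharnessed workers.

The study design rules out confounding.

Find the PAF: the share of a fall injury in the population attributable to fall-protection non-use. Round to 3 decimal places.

Let p₁ = 0.113, p₀ = 0.0521.
Overall risk P(Y=1) = π·p₁ + (1−π)·p₀ = 0.152×0.113 + 0.848×0.0521 = 0.061357.
Under exogeneity, PAF = [P(Y=1) − p₀] / P(Y=1).
PAF = (0.061357 − 0.0521) / 0.061357 ≈ 0.1509

PAF ≈ 0.151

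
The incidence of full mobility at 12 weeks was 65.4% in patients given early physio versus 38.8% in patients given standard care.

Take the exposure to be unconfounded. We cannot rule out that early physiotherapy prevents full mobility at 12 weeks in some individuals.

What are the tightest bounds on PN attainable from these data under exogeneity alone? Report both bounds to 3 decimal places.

0.407 ≤ PN ≤ 0.936

p₁ = 0.654, p₀ = 0.388.
Under exogeneity alone the bounds on PN are max{0,(p₁−p₀)/p₁} ≤ PN ≤ min{1,(1−p₀)/p₁}.
  lower = (p₁ − p₀)/p₁ = 0.266 / 0.654 ≈ 0.4067
  upper = min{1, (1 − p₀)/p₁} = 0.612 / 0.654 ≈ 0.9358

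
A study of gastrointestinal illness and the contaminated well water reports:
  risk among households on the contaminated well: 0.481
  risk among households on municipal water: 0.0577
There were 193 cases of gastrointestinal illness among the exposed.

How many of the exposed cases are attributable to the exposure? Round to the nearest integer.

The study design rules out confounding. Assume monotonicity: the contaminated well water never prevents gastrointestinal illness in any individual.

about 170 cases

Let p₁ = 0.481, p₀ = 0.0577.
PN = (p₁ − p₀)/p₁ = (0.481 − 0.0577) / 0.481 ≈ 0.88004.
Attributable cases ≈ PN × (exposed cases) = 0.88004 × 193 ≈ 169.85.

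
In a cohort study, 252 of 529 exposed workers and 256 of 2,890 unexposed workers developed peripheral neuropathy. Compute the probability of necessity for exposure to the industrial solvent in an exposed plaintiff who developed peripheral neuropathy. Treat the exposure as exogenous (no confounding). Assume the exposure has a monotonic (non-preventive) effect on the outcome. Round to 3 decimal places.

PN ≈ 0.814

p₁ = P(outcome | exposed) = 252/529 = 0.47637
p₀ = P(outcome | unexposed) = 256/2890 = 0.088581
Under exogeneity and monotonicity, PN = (p₁ − p₀) / p₁.
PN = (0.47637 − 0.088581) / 0.47637 = 0.38779 / 0.47637 ≈ 0.8140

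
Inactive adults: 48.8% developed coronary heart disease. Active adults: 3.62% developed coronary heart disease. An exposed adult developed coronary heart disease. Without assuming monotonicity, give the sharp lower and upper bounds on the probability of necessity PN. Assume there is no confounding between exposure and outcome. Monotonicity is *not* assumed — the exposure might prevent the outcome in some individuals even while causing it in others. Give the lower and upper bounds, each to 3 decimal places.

p₁ = 0.488, p₀ = 0.0362.
Under exogeneity alone the bounds on PN are max{0,(p₁−p₀)/p₁} ≤ PN ≤ min{1,(1−p₀)/p₁}.
  lower = (p₁ − p₀)/p₁ = 0.4518 / 0.488 ≈ 0.9258
  upper = min{1, (1 − p₀)/p₁} = 0.9638 / 0.488 ≈ 1.9750 → capped at 1

0.926 ≤ PN ≤ 1.000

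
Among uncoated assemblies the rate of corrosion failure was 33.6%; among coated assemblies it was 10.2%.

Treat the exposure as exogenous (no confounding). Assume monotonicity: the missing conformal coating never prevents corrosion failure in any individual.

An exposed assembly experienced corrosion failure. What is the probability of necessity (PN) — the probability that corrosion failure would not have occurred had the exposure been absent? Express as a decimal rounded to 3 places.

p₁ = 0.336, p₀ = 0.102.
Under exogeneity and monotonicity, PN = (p₁ − p₀) / p₁.
PN = (0.336 − 0.102) / 0.336 = 0.234 / 0.336 ≈ 0.6964

PN ≈ 0.696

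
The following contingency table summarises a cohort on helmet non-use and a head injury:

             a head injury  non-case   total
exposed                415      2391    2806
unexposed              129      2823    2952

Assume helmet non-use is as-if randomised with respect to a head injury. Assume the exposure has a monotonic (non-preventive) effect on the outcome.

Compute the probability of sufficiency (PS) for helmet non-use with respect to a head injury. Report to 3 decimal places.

PS ≈ 0.109

p₁ = P(outcome | exposed) = 415/2806 = 0.1479
p₀ = P(outcome | unexposed) = 129/2952 = 0.043699
Under exogeneity and monotonicity, PS = (p₁ − p₀)/(1 − p₀).
PS = (0.1479 − 0.043699) / 0.9563 ≈ 0.1090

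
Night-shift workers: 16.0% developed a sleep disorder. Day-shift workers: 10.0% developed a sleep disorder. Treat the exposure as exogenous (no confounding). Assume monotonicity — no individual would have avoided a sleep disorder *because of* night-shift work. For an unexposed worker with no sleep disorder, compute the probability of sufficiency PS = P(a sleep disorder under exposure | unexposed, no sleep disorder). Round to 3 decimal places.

PS ≈ 0.067

p₁ = 0.16, p₀ = 0.1.
Under exogeneity and monotonicity, PS = (p₁ − p₀) / (1 − p₀).
PS = (0.16 − 0.1) / (1 − 0.1) = 0.06 / 0.9 ≈ 0.0667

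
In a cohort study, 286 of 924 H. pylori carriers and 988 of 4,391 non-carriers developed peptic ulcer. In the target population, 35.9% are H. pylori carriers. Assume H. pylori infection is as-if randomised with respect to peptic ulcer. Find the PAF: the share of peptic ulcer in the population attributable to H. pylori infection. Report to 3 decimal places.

p₁ = P(outcome | exposed) = 286/924 = 0.30952
p₀ = P(outcome | unexposed) = 988/4391 = 0.22501
Overall risk P(Y=1) = π·p₁ + (1−π)·p₀ = 0.359×0.30952 + 0.641×0.22501 = 0.25535.
Under exogeneity, PAF = [P(Y=1) − p₀] / P(Y=1).
PAF = (0.25535 − 0.22501) / 0.25535 ≈ 0.1188

PAF ≈ 0.119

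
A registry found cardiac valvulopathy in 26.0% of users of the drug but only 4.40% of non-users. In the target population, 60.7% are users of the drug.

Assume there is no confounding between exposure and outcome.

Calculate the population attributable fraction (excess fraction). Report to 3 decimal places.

PAF ≈ 0.749

p₁ = 0.26, p₀ = 0.044.
Overall risk P(Y=1) = π·p₁ + (1−π)·p₀ = 0.607×0.26 + 0.393×0.044 = 0.17511.
Under exogeneity, PAF = [P(Y=1) − p₀] / P(Y=1).
PAF = (0.17511 − 0.044) / 0.17511 ≈ 0.7487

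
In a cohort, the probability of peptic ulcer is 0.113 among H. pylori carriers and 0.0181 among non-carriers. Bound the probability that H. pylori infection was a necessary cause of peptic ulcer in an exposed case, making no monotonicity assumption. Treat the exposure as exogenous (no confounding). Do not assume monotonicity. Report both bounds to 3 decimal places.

Let p₁ = 0.113, p₀ = 0.0181.
Under exogeneity alone the bounds on PN are max{0,(p₁−p₀)/p₁} ≤ PN ≤ min{1,(1−p₀)/p₁}.
  lower = (p₁ − p₀)/p₁ = 0.0949 / 0.113 ≈ 0.8398
  upper = min{1, (1 − p₀)/p₁} = 0.9819 / 0.113 ≈ 8.6894 → capped at 1

0.840 ≤ PN ≤ 1.000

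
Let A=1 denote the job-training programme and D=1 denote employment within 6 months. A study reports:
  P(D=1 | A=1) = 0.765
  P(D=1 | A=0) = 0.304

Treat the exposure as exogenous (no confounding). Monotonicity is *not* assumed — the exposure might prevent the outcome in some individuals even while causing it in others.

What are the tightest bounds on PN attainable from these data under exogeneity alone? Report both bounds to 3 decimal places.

0.603 ≤ PN ≤ 0.910

Let p₁ = 0.765, p₀ = 0.304.
Under exogeneity alone the bounds on PN are max{0,(p₁−p₀)/p₁} ≤ PN ≤ min{1,(1−p₀)/p₁}.
  lower = (p₁ − p₀)/p₁ = 0.461 / 0.765 ≈ 0.6026
  upper = min{1, (1 − p₀)/p₁} = 0.696 / 0.765 ≈ 0.9098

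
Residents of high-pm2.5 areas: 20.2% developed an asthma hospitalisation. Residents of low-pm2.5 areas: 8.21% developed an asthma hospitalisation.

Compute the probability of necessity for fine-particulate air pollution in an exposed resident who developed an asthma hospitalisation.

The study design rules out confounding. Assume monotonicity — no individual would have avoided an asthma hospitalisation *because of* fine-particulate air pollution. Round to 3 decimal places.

p₁ = 0.202, p₀ = 0.0821.
Under exogeneity and monotonicity, PN = (p₁ − p₀) / p₁.
PN = (0.202 − 0.0821) / 0.202 = 0.1199 / 0.202 ≈ 0.5936

PN ≈ 0.594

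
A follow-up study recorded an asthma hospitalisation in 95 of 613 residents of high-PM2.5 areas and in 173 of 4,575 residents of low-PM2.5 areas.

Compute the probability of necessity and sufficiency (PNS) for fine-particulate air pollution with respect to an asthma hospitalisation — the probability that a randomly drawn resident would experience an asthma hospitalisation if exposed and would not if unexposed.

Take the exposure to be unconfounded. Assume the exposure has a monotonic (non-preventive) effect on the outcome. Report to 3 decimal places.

PNS ≈ 0.117

p₁ = P(outcome | exposed) = 95/613 = 0.15498
p₀ = P(outcome | unexposed) = 173/4575 = 0.037814
Under exogeneity and monotonicity, PNS = p₁ − p₀.
PNS = 0.15498 − 0.037814 = 0.11716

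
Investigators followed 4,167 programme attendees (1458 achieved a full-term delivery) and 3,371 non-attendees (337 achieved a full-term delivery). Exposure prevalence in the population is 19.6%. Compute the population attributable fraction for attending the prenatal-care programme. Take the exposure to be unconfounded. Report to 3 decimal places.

p₁ = P(outcome | exposed) = 1458/4167 = 0.34989
p₀ = P(outcome | unexposed) = 337/3371 = 0.09997
Overall risk P(Y=1) = π·p₁ + (1−π)·p₀ = 0.196×0.34989 + 0.804×0.09997 = 0.14895.
Under exogeneity, PAF = [P(Y=1) − p₀] / P(Y=1).
PAF = (0.14895 − 0.09997) / 0.14895 ≈ 0.3289

PAF ≈ 0.329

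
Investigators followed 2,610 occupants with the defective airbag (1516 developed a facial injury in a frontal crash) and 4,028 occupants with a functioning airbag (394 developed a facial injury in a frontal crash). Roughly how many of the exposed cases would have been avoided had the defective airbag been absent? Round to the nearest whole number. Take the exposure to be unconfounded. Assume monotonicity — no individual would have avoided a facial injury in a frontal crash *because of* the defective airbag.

p₁ = P(outcome | exposed) = 1516/2610 = 0.58084
p₀ = P(outcome | unexposed) = 394/4028 = 0.097815
PN = (p₁ − p₀)/p₁ = (0.58084 − 0.097815) / 0.58084 ≈ 0.83160.
Attributable cases ≈ PN × (exposed cases) = 0.83160 × 1516 ≈ 1260.70.

about 1261 cases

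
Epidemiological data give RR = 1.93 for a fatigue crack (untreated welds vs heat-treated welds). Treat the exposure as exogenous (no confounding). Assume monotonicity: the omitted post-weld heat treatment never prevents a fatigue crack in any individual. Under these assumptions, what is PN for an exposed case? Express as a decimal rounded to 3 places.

Under exogeneity and monotonicity, PN = (RR − 1) / RR = 1 − 1/RR.
PN = (1.93 − 1) / 1.93 = 0.93 / 1.93 ≈ 0.4819

PN ≈ 0.482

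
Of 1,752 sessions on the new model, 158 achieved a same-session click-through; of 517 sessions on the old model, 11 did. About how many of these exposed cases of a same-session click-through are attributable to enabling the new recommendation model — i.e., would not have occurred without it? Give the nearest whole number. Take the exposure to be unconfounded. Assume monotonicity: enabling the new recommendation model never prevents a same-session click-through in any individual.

about 121 cases

p₁ = P(outcome | exposed) = 158/1752 = 0.090183
p₀ = P(outcome | unexposed) = 11/517 = 0.021277
PN = (p₁ − p₀)/p₁ = (0.090183 − 0.021277) / 0.090183 ≈ 0.76407.
Attributable cases ≈ PN × (exposed cases) = 0.76407 × 158 ≈ 120.72.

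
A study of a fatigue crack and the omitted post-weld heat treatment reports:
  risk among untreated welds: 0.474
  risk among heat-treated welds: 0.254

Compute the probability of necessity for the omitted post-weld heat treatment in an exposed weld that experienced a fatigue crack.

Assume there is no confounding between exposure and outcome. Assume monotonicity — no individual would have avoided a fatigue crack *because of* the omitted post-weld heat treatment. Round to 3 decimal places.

PN ≈ 0.464

Let p₁ = 0.474, p₀ = 0.254.
Under exogeneity and monotonicity, PN = (p₁ − p₀) / p₁.
PN = (0.474 − 0.254) / 0.474 = 0.22 / 0.474 ≈ 0.4641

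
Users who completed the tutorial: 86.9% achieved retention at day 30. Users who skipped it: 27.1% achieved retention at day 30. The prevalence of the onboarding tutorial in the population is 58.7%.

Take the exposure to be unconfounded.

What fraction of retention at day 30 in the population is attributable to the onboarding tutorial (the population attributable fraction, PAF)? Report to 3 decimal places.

PAF ≈ 0.564

p₁ = 0.869, p₀ = 0.271.
Overall risk P(Y=1) = π·p₁ + (1−π)·p₀ = 0.587×0.869 + 0.413×0.271 = 0.62203.
Under exogeneity, PAF = [P(Y=1) − p₀] / P(Y=1).
PAF = (0.62203 − 0.271) / 0.62203 ≈ 0.5643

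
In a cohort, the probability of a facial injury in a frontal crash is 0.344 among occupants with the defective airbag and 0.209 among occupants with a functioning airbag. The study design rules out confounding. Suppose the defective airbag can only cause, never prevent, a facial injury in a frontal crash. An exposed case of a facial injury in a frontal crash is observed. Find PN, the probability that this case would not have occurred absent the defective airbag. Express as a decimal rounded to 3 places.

PN ≈ 0.392

Let p₁ = 0.344, p₀ = 0.209.
Under exogeneity and monotonicity, PN = (p₁ − p₀) / p₁.
PN = (0.344 − 0.209) / 0.344 = 0.135 / 0.344 ≈ 0.3924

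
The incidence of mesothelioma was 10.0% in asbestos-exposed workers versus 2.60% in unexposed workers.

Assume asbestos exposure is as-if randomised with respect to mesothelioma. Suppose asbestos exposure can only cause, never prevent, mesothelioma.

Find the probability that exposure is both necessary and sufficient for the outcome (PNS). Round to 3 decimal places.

PNS ≈ 0.074

p₁ = 0.1, p₀ = 0.026.
Under exogeneity and monotonicity, PNS = p₁ − p₀.
PNS = 0.1 − 0.026 = 0.074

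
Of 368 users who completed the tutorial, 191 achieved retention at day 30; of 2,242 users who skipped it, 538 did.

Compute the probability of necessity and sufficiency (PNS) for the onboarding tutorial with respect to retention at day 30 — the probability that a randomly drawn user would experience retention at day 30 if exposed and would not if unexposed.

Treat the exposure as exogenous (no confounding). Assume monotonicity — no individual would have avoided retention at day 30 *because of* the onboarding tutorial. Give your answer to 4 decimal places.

PNS ≈ 0.2791

p₁ = P(outcome | exposed) = 191/368 = 0.51902
p₀ = P(outcome | unexposed) = 538/2242 = 0.23996
Under exogeneity and monotonicity, PNS = p₁ − p₀.
PNS = 0.51902 − 0.23996 = 0.27906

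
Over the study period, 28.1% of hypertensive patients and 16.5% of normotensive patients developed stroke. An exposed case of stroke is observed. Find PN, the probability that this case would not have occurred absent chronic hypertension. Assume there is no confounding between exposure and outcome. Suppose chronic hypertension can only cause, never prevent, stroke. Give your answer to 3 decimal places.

PN ≈ 0.413

p₁ = 0.281, p₀ = 0.165.
Under exogeneity and monotonicity, PN = (p₁ − p₀) / p₁.
PN = (0.281 − 0.165) / 0.281 = 0.116 / 0.281 ≈ 0.4128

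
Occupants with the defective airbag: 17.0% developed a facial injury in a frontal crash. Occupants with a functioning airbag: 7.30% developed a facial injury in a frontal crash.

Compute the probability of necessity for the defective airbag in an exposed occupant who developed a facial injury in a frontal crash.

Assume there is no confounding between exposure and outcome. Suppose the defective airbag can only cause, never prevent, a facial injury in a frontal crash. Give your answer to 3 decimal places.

PN ≈ 0.571

p₁ = 0.17, p₀ = 0.073.
Under exogeneity and monotonicity, PN = (p₁ − p₀) / p₁.
PN = (0.17 − 0.073) / 0.17 = 0.097 / 0.17 ≈ 0.5706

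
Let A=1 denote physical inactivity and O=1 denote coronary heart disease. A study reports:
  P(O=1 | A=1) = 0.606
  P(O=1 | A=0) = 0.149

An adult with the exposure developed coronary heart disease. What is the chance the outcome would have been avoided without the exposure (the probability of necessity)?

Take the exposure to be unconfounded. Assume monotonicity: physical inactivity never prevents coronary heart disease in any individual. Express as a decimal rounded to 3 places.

Let p₁ = 0.606, p₀ = 0.149.
Under exogeneity and monotonicity, PN = (p₁ − p₀) / p₁.
PN = (0.606 − 0.149) / 0.606 = 0.457 / 0.606 ≈ 0.7541

PN ≈ 0.754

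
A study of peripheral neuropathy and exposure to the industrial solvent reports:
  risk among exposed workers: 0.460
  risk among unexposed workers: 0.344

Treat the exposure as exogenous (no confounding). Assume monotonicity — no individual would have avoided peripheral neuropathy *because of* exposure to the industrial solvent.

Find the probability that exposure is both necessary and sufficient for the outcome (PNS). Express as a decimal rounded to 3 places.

PNS ≈ 0.116

Let p₁ = 0.46, p₀ = 0.344.
Under exogeneity and monotonicity, PNS = p₁ − p₀.
PNS = 0.46 − 0.344 = 0.116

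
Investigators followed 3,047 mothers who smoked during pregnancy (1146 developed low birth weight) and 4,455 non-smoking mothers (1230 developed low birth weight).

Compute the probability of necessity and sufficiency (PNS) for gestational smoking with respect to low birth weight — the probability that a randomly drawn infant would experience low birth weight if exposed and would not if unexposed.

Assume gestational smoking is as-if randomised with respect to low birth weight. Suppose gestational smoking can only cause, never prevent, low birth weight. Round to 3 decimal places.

PNS ≈ 0.100

p₁ = P(outcome | exposed) = 1146/3047 = 0.37611
p₀ = P(outcome | unexposed) = 1230/4455 = 0.27609
Under exogeneity and monotonicity, PNS = p₁ − p₀.
PNS = 0.37611 − 0.27609 = 0.10001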